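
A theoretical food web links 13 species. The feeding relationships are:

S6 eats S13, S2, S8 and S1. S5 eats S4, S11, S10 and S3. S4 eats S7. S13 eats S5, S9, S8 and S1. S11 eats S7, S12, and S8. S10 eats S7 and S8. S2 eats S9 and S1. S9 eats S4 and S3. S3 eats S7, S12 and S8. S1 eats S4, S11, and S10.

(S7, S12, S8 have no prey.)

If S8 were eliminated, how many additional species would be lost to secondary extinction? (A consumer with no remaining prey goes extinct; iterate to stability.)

Remove S8.
Every predator of it retains at least one other prey: S10 still has S7; S3 still has S7, S12; S11 still has S7, S12; S13 still has S1, S5, S9; S6 still has S1, S2, S13.
No consumer loses all prey, so no secondary extinctions occur.

0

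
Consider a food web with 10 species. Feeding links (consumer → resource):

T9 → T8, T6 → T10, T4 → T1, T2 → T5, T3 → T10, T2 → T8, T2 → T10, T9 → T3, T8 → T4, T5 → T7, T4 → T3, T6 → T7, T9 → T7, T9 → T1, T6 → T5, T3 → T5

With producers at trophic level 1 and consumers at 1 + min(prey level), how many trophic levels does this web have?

3

Producers (level 1): T1, T10, T7.
Following each consumer down to its lowest-level prey: T1 → T4 → T8 (levels 1 through 3).
All prey of T8 (T4 2) are at level 2 or above, so T8 is at level 1 + 2 = 3.
Every consumer has at least one prey at level 2 or below, so none exceeds level 3.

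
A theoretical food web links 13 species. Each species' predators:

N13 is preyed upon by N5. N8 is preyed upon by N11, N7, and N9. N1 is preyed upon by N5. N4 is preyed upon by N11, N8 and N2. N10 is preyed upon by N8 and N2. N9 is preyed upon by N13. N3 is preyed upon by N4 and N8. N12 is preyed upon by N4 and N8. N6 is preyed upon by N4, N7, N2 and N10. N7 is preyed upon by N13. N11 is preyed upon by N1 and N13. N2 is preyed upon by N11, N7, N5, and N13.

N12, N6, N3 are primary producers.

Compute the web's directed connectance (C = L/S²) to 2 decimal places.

The web has S = 13 species and L = 26 feeding links.
C = L / S² = 26 / 169 = 0.1538 ≈ 0.15.

C = 0.15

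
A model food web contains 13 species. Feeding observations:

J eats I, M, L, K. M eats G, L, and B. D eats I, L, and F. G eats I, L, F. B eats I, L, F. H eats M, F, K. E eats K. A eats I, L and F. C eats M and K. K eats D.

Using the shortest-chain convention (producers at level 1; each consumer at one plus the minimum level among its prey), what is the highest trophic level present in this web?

Producers (level 1): L, I, F.
Following each consumer down to its lowest-level prey: L → D → K → E (levels 1 through 4).
All prey of E (K 3) are at level 3 or above, so E is at level 1 + 3 = 4.
Every consumer has at least one prey at level 3 or below, so none exceeds level 4.

4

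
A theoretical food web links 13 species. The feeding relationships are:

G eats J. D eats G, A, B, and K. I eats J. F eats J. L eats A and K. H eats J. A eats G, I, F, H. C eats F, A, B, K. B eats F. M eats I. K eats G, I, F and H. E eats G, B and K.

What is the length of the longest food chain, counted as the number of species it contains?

4 species

One longest chain: J → G → K → E.
It has 4 species and 3 links.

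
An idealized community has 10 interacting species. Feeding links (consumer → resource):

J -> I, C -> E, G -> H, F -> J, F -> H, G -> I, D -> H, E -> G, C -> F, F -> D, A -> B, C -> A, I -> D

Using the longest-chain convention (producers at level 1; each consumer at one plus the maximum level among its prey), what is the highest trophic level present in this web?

Producers (level 1): B, H.
H → D → I → G → E → C gives C level 6.
No species has a prey at level 6, so no species reaches level 7.

6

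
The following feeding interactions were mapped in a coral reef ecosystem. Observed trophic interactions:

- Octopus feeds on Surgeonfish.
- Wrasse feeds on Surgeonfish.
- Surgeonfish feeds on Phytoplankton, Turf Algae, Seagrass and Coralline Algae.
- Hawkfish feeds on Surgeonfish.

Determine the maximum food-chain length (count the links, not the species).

2 links

One longest chain: Phytoplankton → Surgeonfish → Wrasse.
It has 3 species and 2 links.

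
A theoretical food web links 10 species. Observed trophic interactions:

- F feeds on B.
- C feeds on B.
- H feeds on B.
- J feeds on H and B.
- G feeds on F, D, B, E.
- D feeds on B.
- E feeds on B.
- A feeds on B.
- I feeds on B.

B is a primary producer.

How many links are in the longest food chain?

2 links

One longest chain: B → F → G.
It has 3 species and 2 links.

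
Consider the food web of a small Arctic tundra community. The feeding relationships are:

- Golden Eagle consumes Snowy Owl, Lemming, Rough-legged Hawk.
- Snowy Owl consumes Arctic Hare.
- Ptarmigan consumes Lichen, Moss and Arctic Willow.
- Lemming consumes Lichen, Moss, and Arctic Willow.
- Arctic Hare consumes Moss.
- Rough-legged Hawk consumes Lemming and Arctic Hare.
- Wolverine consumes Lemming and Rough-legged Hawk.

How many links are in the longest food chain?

One longest chain: Moss → Arctic Hare → Rough-legged Hawk → Wolverine.
It has 4 species and 3 links.

3 links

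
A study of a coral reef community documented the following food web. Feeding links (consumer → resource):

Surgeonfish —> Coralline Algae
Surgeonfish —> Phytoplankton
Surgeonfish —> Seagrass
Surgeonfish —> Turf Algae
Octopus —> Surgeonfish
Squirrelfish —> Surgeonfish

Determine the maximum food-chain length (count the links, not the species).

One longest chain: Phytoplankton → Surgeonfish → Squirrelfish.
It has 3 species and 2 links.

2 links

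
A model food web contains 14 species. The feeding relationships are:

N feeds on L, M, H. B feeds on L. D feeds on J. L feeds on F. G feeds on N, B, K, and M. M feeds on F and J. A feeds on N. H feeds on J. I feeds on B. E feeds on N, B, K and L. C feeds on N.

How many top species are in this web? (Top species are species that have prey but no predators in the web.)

Top species (has prey, but nothing eats it): D, G, A, E, I, C.
Count: 6.

6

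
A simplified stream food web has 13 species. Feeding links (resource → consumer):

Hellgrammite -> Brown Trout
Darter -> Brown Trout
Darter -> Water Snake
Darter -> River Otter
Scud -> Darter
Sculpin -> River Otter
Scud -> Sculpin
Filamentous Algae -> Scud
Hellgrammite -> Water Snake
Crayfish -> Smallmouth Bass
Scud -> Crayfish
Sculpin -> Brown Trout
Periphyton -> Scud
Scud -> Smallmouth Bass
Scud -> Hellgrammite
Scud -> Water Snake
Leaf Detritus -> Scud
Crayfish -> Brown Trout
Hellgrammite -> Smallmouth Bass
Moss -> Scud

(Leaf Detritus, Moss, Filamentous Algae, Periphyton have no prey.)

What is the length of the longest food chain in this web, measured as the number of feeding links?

One longest chain: Leaf Detritus → Scud → Darter → River Otter.
It has 4 species and 3 links.

3 links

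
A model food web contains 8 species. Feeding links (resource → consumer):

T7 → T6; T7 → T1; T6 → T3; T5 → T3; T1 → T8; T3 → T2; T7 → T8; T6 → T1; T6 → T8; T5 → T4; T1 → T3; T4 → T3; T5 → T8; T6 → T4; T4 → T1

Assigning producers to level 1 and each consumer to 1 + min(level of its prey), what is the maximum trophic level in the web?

3

Producers (level 1): T5, T7.
Following each consumer down to its lowest-level prey: T5 → T3 → T2 (levels 1 through 3).
All prey of T2 (T3 2) are at level 2 or above, so T2 is at level 1 + 2 = 3.
Every consumer has at least one prey at level 2 or below, so none exceeds level 3.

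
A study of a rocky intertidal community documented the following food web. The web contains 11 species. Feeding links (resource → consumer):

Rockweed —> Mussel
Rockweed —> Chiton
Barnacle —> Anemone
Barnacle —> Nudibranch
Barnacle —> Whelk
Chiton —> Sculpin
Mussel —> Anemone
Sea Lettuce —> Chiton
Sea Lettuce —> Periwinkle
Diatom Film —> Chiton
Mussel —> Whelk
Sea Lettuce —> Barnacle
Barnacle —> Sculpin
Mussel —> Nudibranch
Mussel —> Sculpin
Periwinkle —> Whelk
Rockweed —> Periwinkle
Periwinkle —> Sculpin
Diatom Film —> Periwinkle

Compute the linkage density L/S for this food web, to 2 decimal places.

There are L = 19 links among S = 11 species.
L/S = 19/11 = 1.7273 ≈ 1.73.

L/S = 1.73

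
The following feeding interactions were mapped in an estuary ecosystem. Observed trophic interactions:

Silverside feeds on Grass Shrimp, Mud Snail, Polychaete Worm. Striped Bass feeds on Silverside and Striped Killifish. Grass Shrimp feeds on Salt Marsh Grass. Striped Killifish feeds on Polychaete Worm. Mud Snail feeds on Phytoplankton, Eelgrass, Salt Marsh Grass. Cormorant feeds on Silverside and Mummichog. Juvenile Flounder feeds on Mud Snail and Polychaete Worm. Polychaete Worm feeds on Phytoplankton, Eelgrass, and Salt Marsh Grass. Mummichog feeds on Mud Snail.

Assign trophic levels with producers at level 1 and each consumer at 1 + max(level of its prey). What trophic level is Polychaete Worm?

Salt Marsh Grass is a producer → level 1.
Polychaete Worm eats Salt Marsh Grass (level 1); other prey at levels: Phytoplankton 1, Eelgrass 1 → level 2.

Trophic level 2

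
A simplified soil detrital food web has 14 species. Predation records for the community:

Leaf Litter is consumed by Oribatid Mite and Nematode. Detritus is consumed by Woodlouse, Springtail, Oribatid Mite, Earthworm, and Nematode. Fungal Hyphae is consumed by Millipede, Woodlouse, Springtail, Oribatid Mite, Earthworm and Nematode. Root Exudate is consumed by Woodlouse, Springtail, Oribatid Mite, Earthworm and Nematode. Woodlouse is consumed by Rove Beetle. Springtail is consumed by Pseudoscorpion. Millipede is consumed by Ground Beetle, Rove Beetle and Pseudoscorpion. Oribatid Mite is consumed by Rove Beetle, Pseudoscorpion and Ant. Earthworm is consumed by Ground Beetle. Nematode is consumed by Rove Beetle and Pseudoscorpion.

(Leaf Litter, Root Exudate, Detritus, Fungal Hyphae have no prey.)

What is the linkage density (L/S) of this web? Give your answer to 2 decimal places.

L/S = 2.07

There are L = 29 links among S = 14 species.
L/S = 29/14 = 2.0714 ≈ 2.07.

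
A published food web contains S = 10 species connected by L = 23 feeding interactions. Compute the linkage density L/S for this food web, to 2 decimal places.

L/S = 2.30

There are L = 23 links among S = 10 species.
L/S = 23/10 = 2.3000 ≈ 2.30.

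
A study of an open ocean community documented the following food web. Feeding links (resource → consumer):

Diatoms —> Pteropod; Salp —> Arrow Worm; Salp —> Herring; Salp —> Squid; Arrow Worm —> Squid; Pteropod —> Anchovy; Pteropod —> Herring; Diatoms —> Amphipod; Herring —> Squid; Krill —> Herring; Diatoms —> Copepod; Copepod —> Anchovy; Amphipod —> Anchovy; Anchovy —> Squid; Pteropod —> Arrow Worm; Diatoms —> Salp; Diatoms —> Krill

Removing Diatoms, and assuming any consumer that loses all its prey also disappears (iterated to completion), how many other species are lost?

9

Remove Diatoms.
Round 1: Krill (all prey gone), Pteropod (all prey gone), Amphipod (all prey gone), Copepod (all prey gone), Salp (all prey gone) → extinct.
Round 2: Anchovy (all prey gone), Arrow Worm (all prey gone), Herring (all prey gone) → extinct.
Round 3: Squid (all prey gone) → extinct.
No further losses. Total secondary extinctions: 9.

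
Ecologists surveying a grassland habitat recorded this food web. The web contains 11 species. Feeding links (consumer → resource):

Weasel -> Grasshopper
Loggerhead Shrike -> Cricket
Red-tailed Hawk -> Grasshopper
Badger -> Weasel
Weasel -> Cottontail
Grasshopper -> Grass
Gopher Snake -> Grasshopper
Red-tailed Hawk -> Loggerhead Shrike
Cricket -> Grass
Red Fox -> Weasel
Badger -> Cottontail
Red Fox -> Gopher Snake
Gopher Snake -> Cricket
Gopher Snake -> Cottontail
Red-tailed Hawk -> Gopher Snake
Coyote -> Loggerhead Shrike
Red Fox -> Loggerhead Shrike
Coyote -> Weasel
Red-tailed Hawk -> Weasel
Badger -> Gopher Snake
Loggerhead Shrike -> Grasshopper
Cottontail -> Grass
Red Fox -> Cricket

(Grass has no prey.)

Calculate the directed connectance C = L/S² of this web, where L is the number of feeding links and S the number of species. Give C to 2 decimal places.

C = 0.19

The web has S = 11 species and L = 23 feeding links.
C = L / S² = 23 / 121 = 0.1901 ≈ 0.19.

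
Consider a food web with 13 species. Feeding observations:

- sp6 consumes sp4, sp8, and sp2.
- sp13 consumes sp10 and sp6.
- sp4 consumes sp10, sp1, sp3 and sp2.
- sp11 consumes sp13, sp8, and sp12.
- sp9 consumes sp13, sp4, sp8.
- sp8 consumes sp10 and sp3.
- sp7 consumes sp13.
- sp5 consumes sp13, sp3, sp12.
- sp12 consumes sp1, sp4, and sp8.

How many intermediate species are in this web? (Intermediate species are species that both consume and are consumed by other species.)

Intermediate species (has both prey and predators): sp8, sp4, sp12, sp6, sp13.
Count: 5.

5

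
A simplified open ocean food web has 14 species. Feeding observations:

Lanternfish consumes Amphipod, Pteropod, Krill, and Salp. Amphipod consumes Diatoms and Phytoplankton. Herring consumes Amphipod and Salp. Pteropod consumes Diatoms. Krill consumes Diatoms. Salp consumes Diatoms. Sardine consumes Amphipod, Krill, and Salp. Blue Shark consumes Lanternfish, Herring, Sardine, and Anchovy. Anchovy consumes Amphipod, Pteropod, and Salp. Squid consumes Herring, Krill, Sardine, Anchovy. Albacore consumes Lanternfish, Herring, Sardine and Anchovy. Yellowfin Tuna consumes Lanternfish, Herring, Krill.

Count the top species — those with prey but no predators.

Top species (has prey, but nothing eats it): Blue Shark, Albacore, Squid, Yellowfin Tuna.
Count: 4.

4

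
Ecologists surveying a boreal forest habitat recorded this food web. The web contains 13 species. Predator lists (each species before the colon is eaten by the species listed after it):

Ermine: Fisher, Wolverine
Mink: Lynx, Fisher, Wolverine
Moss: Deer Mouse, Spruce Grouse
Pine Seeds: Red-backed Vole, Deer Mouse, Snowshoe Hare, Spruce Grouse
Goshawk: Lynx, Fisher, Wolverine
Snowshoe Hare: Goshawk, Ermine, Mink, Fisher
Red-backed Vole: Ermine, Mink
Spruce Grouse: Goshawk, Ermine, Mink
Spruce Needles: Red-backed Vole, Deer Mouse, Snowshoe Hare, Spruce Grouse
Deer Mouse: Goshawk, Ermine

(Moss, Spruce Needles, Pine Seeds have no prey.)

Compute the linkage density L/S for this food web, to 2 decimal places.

There are L = 29 links among S = 13 species.
L/S = 29/13 = 2.2308 ≈ 2.23.

L/S = 2.23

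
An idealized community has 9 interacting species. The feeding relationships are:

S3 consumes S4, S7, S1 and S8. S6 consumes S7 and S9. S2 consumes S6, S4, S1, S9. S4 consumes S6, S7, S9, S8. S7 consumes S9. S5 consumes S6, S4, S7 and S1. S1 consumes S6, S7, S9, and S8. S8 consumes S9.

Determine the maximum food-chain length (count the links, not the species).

One longest chain: S9 → S7 → S6 → S1 → S5.
It has 5 species and 4 links.

4 links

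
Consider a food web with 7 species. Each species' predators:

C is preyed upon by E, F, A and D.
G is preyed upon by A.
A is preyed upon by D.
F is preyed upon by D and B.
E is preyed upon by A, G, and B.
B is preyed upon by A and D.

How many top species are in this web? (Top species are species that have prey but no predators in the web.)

Top species (has prey, but nothing eats it): D.
Count: 1.

1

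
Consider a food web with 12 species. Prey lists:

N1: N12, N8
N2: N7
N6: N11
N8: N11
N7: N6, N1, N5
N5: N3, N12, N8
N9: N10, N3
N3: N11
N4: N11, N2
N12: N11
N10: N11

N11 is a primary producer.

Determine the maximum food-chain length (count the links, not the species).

5 links

One longest chain: N11 → N12 → N1 → N7 → N2 → N4.
It has 6 species and 5 links.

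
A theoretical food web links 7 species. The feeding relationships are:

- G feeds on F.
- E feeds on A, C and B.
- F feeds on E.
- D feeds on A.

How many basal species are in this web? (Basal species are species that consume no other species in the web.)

Basal species (no prey listed): C, B, A.
Count: 3.

3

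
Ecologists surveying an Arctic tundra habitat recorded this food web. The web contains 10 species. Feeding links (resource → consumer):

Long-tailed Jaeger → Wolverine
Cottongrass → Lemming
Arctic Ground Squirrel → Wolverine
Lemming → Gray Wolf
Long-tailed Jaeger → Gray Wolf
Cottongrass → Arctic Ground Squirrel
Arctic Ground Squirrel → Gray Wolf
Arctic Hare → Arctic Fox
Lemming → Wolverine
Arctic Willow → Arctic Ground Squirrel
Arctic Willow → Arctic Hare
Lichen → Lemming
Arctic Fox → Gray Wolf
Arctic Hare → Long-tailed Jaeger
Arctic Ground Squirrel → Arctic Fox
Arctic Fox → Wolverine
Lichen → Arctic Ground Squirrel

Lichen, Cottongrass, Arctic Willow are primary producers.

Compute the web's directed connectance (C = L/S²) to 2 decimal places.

The web has S = 10 species and L = 17 feeding links.
C = L / S² = 17 / 100 = 0.1700 ≈ 0.17.

C = 0.17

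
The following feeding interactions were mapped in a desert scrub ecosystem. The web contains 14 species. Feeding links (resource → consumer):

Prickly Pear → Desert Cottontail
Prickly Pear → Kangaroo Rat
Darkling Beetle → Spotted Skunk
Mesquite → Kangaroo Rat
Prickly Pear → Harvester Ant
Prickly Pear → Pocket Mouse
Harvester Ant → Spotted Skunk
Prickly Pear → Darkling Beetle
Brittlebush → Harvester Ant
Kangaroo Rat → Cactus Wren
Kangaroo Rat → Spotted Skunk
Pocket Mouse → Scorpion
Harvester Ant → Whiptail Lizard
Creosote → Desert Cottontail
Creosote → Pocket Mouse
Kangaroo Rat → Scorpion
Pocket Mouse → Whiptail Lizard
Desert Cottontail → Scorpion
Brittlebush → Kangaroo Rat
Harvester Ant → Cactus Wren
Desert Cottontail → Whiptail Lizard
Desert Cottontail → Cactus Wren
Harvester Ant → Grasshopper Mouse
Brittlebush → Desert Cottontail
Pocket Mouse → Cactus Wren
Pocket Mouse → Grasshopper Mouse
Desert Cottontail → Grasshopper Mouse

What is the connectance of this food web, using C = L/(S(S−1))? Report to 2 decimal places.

C = 0.15

The web has S = 14 species and L = 27 feeding links.
C = L / (S(S−1)) = 27 / 182 = 0.1484 ≈ 0.15.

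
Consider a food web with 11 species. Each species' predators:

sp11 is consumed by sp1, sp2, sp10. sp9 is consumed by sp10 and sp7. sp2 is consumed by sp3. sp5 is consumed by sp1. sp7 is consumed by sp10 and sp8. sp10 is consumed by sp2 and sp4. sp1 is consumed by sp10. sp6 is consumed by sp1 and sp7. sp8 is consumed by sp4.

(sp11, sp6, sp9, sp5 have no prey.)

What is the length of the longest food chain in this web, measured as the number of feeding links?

One longest chain: sp11 → sp1 → sp10 → sp2 → sp3.
It has 5 species and 4 links.

4 links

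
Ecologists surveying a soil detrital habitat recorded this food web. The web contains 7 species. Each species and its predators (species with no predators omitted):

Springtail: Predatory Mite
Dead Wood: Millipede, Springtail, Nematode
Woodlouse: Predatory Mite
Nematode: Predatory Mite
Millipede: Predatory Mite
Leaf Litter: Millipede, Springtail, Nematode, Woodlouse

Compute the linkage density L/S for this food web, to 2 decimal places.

L/S = 1.57

There are L = 11 links among S = 7 species.
L/S = 11/7 = 1.5714 ≈ 1.57.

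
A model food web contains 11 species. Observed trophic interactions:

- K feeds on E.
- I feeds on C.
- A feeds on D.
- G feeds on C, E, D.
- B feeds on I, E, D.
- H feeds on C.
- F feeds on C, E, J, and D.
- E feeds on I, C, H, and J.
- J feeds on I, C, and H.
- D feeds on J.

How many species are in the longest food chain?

One longest chain: C → H → J → E → B.
It has 5 species and 4 links.

5 species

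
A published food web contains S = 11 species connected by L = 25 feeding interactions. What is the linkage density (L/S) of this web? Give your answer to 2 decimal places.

L/S = 2.27

There are L = 25 links among S = 11 species.
L/S = 25/11 = 2.2727 ≈ 2.27.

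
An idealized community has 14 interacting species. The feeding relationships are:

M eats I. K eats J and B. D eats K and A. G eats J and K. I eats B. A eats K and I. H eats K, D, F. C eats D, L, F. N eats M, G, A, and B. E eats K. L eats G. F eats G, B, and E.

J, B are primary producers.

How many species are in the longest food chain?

One longest chain: J → K → G → F → C.
It has 5 species and 4 links.

5 species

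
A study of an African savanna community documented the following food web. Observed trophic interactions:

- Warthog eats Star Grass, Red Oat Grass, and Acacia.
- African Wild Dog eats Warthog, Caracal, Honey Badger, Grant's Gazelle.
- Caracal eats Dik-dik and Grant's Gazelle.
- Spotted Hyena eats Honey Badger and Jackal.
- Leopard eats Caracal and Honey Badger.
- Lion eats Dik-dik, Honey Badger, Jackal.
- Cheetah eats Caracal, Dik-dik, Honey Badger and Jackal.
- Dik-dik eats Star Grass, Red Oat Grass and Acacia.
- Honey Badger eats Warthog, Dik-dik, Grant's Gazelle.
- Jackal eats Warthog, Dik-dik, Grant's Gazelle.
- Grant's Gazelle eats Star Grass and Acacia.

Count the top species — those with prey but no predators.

Top species (has prey, but nothing eats it): Lion, Cheetah, Leopard, African Wild Dog, Spotted Hyena.
Count: 5.

5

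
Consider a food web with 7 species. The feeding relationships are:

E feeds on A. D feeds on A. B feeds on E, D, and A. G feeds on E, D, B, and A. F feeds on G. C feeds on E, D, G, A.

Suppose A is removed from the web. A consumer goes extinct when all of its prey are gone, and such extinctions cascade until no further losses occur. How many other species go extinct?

6

Remove A.
Round 1: D (all prey gone), E (all prey gone) → extinct.
Round 2: B (all prey gone) → extinct.
Round 3: G (all prey gone) → extinct.
Round 4: C (all prey gone), F (all prey gone) → extinct.
No further losses. Total secondary extinctions: 6.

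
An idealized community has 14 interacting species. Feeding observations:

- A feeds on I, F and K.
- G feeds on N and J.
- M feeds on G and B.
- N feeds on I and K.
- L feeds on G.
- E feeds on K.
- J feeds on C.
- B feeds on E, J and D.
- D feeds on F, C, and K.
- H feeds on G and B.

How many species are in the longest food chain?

4 species

One longest chain: K → N → G → L.
It has 4 species and 3 links.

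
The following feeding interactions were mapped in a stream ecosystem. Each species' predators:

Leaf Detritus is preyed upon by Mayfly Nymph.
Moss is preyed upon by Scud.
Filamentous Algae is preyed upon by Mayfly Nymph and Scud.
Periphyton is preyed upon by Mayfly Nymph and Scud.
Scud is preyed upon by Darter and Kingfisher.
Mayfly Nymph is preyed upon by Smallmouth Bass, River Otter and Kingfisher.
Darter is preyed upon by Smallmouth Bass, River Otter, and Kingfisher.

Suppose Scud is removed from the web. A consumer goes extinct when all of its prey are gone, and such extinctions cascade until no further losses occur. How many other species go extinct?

Remove Scud.
Round 1: Darter (all prey gone) → extinct.
No further losses. Total secondary extinctions: 1.

1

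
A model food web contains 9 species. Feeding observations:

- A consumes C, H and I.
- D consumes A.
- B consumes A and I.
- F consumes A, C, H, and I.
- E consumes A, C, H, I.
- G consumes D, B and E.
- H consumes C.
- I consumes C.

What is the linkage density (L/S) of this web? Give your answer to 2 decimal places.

L/S = 2.11

There are L = 19 links among S = 9 species.
L/S = 19/9 = 2.1111 ≈ 2.11.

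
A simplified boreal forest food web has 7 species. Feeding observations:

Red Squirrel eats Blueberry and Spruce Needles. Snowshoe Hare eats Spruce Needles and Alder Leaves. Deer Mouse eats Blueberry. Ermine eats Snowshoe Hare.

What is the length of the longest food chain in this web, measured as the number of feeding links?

2 links

One longest chain: Alder Leaves → Snowshoe Hare → Ermine.
It has 3 species and 2 links.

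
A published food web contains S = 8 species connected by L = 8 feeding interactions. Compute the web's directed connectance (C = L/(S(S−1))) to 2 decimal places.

The web has S = 8 species and L = 8 feeding links.
C = L / (S(S−1)) = 8 / 56 = 0.1429 ≈ 0.14.

C = 0.14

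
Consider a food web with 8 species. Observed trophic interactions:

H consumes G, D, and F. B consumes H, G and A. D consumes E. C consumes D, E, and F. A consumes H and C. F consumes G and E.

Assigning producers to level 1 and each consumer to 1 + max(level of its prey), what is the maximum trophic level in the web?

5

Producers (level 1): G, E.
G → F → C → A → B gives B level 5.
No species has a prey at level 5, so no species reaches level 6.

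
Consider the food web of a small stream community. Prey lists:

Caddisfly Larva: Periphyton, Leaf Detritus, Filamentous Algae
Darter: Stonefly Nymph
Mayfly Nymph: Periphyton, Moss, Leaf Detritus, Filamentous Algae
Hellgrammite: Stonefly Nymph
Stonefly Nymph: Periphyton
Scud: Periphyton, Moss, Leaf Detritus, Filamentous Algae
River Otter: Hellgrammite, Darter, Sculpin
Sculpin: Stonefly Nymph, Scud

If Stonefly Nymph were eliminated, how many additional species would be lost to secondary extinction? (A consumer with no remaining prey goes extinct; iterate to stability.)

Remove Stonefly Nymph.
Round 1: Hellgrammite (all prey gone), Darter (all prey gone) → extinct.
No further losses. Total secondary extinctions: 2.

2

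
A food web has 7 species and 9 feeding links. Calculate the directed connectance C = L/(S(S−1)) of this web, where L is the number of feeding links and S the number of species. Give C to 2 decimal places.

The web has S = 7 species and L = 9 feeding links.
C = L / (S(S−1)) = 9 / 42 = 0.2143 ≈ 0.21.

C = 0.21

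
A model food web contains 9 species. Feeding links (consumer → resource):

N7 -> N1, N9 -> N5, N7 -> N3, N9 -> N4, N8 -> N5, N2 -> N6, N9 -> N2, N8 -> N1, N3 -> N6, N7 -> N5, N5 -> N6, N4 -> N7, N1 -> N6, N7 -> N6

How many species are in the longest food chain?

5 species

One longest chain: N6 → N1 → N7 → N4 → N9.
It has 5 species and 4 links.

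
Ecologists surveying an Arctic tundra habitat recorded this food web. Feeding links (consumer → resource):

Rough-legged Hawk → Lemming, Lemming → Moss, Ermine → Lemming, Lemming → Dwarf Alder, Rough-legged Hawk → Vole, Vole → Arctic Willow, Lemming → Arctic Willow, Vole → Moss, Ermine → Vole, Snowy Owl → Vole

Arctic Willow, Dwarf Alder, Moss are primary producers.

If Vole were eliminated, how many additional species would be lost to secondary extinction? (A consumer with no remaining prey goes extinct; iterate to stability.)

1

Remove Vole.
Round 1: Snowy Owl (all prey gone) → extinct.
No further losses. Total secondary extinctions: 1.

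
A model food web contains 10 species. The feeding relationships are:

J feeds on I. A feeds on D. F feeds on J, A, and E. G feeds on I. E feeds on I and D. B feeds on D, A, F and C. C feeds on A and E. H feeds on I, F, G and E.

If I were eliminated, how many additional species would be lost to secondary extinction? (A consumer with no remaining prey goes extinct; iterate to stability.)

2

Remove I.
Round 1: J (all prey gone), G (all prey gone) → extinct.
No further losses. Total secondary extinctions: 2.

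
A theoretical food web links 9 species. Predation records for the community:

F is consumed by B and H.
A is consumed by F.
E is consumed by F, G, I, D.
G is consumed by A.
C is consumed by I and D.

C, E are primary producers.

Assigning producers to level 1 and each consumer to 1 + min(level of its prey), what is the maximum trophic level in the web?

Producers (level 1): C, E.
Following each consumer down to its lowest-level prey: E → G → A (levels 1 through 3).
All prey of A (G 2) are at level 2 or above, so A is at level 1 + 2 = 3.
Every consumer has at least one prey at level 2 or below, so none exceeds level 3.

3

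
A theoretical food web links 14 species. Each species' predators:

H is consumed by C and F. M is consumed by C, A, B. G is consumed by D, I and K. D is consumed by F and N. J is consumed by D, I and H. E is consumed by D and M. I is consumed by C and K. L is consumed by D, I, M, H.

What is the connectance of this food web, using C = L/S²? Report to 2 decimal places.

The web has S = 14 species and L = 21 feeding links.
C = L / S² = 21 / 196 = 0.1071 ≈ 0.11.

C = 0.11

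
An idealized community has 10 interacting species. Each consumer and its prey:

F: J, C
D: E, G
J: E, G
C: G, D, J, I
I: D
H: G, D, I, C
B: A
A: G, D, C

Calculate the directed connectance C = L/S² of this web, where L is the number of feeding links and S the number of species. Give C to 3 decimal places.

C = 0.190

The web has S = 10 species and L = 19 feeding links.
C = L / S² = 19 / 100 = 0.1900 ≈ 0.190.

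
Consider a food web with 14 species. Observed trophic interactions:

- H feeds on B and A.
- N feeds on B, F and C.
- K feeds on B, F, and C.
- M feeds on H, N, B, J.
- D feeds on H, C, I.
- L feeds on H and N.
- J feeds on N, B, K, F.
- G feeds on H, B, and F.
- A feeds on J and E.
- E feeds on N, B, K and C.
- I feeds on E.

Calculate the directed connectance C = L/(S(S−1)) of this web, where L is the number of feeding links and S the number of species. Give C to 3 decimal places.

The web has S = 14 species and L = 31 feeding links.
C = L / (S(S−1)) = 31 / 182 = 0.1703 ≈ 0.170.

C = 0.170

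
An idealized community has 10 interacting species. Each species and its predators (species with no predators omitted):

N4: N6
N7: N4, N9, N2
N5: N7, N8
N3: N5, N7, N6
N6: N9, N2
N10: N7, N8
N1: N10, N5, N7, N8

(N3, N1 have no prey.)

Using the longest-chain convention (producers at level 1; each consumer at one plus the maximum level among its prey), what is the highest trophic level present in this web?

6

Producers (level 1): N3, N1.
N1 → N10 → N7 → N4 → N6 → N9 gives N9 level 6.
No species has a prey at level 6, so no species reaches level 7.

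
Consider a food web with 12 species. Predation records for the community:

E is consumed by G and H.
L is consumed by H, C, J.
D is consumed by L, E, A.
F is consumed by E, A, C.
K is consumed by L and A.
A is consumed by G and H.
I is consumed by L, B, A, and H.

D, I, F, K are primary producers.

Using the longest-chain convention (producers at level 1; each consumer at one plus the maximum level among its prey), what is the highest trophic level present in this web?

Producers (level 1): D, I, F, K.
D → L → C gives C level 3.
No species has a prey at level 3, so no species reaches level 4.

3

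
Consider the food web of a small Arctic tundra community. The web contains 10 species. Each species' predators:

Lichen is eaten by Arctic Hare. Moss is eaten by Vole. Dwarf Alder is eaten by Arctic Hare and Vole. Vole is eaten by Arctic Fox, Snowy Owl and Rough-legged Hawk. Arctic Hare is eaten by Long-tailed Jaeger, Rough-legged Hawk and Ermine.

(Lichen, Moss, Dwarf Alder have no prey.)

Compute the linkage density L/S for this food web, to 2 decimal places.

L/S = 1.00

There are L = 10 links among S = 10 species.
L/S = 10/10 = 1.0000 ≈ 1.00.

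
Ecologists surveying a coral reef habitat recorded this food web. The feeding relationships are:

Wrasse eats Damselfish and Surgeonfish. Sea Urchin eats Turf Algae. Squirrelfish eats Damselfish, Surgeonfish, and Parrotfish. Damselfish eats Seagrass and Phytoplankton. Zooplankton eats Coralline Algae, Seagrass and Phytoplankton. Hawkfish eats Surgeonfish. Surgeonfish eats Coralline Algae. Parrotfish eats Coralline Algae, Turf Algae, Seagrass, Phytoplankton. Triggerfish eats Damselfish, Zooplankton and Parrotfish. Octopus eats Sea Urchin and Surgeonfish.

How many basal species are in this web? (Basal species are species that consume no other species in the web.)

Basal species (no prey listed): Coralline Algae, Phytoplankton, Turf Algae, Seagrass.
Count: 4.

4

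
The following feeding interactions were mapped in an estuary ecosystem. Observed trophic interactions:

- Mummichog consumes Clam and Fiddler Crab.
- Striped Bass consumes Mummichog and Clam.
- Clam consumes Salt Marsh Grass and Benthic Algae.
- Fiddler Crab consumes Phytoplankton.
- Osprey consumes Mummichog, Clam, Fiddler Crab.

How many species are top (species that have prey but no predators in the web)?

2

Top species (has prey, but nothing eats it): Striped Bass, Osprey.
Count: 2.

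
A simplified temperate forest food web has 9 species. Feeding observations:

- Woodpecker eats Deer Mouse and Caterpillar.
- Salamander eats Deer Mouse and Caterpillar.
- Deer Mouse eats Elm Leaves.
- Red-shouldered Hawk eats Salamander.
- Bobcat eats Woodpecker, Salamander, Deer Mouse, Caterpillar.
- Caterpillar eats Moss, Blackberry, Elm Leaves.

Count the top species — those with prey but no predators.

Top species (has prey, but nothing eats it): Red-shouldered Hawk, Bobcat.
Count: 2.

2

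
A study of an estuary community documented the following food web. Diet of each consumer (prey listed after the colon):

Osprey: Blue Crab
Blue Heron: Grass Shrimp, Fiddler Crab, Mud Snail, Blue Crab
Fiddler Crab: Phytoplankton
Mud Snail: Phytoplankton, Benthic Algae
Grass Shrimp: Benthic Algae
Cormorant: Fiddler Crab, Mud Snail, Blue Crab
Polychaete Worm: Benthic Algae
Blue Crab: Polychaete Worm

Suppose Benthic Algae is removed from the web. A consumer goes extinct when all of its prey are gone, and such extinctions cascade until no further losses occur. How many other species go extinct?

Remove Benthic Algae.
Round 1: Grass Shrimp (all prey gone), Polychaete Worm (all prey gone) → extinct.
Round 2: Blue Crab (all prey gone) → extinct.
Round 3: Osprey (all prey gone) → extinct.
No further losses. Total secondary extinctions: 4.

4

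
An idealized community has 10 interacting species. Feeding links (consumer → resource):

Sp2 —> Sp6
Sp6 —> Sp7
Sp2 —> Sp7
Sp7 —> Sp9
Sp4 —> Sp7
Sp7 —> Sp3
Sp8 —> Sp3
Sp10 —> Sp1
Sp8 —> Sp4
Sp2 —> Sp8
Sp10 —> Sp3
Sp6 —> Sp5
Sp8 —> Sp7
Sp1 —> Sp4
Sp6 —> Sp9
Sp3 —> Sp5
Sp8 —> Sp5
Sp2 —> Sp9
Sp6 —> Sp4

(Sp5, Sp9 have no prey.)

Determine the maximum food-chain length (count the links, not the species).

5 links

One longest chain: Sp5 → Sp3 → Sp7 → Sp4 → Sp1 → Sp10.
It has 6 species and 5 links.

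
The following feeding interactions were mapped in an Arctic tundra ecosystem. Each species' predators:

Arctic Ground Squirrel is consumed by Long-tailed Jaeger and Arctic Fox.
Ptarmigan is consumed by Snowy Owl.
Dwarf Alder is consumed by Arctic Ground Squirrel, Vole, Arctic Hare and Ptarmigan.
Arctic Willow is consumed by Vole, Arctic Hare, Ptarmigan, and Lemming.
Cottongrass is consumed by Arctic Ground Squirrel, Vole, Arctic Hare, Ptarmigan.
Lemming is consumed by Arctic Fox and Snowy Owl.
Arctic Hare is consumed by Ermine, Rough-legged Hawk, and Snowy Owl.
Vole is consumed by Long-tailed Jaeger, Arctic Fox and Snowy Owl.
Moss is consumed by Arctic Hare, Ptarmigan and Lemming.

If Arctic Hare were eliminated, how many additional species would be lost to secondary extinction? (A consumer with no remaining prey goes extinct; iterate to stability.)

Remove Arctic Hare.
Round 1: Ermine (all prey gone), Rough-legged Hawk (all prey gone) → extinct.
No further losses. Total secondary extinctions: 2.

2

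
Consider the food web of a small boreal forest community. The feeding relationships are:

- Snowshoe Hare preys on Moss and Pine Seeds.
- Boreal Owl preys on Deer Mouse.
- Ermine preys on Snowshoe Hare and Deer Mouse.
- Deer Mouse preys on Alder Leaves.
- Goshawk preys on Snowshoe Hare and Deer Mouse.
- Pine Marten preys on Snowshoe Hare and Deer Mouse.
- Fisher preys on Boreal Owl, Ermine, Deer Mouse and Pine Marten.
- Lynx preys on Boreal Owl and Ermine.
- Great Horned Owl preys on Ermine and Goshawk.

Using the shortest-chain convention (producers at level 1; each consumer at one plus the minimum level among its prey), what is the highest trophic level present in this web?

Producers (level 1): Moss, Pine Seeds, Alder Leaves.
Following each consumer down to its lowest-level prey: Moss → Snowshoe Hare → Goshawk → Great Horned Owl (levels 1 through 4).
All prey of Great Horned Owl (Goshawk 3, Ermine 3) are at level 3 or above, so Great Horned Owl is at level 1 + 3 = 4.
Every consumer has at least one prey at level 3 or below, so none exceeds level 4.

4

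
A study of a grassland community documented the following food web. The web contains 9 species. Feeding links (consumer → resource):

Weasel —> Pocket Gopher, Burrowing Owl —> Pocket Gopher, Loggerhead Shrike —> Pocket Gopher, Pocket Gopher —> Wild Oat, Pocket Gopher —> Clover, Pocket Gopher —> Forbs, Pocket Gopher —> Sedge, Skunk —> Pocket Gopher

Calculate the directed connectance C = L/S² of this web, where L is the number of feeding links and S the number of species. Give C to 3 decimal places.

C = 0.099

The web has S = 9 species and L = 8 feeding links.
C = L / S² = 8 / 81 = 0.0988 ≈ 0.099.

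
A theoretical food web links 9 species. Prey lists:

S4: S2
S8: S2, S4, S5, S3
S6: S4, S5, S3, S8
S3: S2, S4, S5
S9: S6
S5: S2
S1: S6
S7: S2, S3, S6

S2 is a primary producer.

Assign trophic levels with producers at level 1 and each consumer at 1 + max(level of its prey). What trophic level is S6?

Trophic level 5

S2 is a producer → level 1.
S4 eats S2 → level 2.
S3 eats S4 (level 2); other prey at levels: S2 1, S5 2 → level 3.
S8 eats S3 (level 3); other prey at levels: S2 1, S4 2, S5 2 → level 4.
S6 eats S8 (level 4); other prey at levels: S4 2, S5 2, S3 3 → level 5.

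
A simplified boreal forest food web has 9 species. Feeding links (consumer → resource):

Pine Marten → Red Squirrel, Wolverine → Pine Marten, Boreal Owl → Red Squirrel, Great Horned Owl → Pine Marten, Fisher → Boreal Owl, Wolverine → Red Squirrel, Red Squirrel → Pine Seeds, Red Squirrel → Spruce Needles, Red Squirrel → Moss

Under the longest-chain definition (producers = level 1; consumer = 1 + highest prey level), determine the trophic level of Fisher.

Trophic level 4

Moss is a producer → level 1.
Red Squirrel eats Moss (level 1); other prey at levels: Pine Seeds 1, Spruce Needles 1 → level 2.
Boreal Owl eats Red Squirrel → level 3.
Fisher eats Boreal Owl → level 4.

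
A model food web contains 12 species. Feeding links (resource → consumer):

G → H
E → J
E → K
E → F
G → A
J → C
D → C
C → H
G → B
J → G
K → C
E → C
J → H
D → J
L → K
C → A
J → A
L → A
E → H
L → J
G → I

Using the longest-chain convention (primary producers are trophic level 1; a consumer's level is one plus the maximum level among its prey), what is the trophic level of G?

Trophic level 3

D is a producer → level 1.
J eats D (level 1); other prey at levels: E 1, L 1 → level 2.
G eats J → level 3.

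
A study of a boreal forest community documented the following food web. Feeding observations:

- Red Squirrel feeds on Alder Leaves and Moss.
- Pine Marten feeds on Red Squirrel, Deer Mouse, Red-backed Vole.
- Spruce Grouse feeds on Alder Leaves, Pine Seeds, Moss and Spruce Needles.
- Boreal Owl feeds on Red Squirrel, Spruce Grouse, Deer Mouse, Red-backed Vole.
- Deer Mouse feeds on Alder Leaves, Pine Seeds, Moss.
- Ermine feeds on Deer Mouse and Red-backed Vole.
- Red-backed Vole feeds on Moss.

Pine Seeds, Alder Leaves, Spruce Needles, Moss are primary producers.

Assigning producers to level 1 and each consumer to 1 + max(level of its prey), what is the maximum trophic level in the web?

3

Producers (level 1): Pine Seeds, Alder Leaves, Spruce Needles, Moss.
Alder Leaves → Red Squirrel → Pine Marten gives Pine Marten level 3.
No species has a prey at level 3, so no species reaches level 4.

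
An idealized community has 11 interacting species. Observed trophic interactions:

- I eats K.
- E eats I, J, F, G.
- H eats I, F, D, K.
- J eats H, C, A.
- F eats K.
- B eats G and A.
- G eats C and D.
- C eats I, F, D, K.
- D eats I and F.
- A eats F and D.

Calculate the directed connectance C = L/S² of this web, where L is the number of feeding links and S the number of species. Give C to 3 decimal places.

C = 0.207

The web has S = 11 species and L = 25 feeding links.
C = L / S² = 25 / 121 = 0.2066 ≈ 0.207.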